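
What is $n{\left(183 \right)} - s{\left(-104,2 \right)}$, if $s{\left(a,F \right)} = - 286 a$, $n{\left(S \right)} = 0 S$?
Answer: $-29744$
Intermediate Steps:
$n{\left(S \right)} = 0$
$n{\left(183 \right)} - s{\left(-104,2 \right)} = 0 - \left(-286\right) \left(-104\right) = 0 - 29744 = -29744$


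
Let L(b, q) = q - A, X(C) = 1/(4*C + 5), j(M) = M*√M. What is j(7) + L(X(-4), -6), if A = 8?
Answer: -14 + 7*√7 ≈ 4.5203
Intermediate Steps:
j(M) = M^(3/2)
X(C) = 1/(5 + 4*C)
L(b, q) = -8 + q (L(b, q) = q - 1*8 = q - 8 = -8 + q)
j(7) + L(X(-4), -6) = 7^(3/2) + (-8 - 6) = 7*√7 - 14 = -14 + 7*√7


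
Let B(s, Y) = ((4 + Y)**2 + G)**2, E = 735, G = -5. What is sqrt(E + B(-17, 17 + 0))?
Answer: sqrt(190831) ≈ 436.84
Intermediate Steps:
B(s, Y) = (-5 + (4 + Y)**2)**2 (B(s, Y) = ((4 + Y)**2 - 5)**2 = (-5 + (4 + Y)**2)**2)
sqrt(E + B(-17, 17 + 0)) = sqrt(735 + (-5 + (4 + (17 + 0))**2)**2) = sqrt(735 + (-5 + (4 + 17)**2)**2) = sqrt(735 + (-5 + 21**2)**2) = sqrt(735 + (-5 + 441)**2) = sqrt(735 + 436**2) = sqrt(735 + 190096) = sqrt(190831)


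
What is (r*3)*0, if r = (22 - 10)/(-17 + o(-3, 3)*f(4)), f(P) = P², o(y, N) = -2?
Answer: 0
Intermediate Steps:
r = -12/49 (r = (22 - 10)/(-17 - 2*4²) = 12/(-17 - 2*16) = 12/(-17 - 32) = 12/(-49) = 12*(-1/49) = -12/49 ≈ -0.24490)
(r*3)*0 = -12/49*3*0 = -36/49*0 = 0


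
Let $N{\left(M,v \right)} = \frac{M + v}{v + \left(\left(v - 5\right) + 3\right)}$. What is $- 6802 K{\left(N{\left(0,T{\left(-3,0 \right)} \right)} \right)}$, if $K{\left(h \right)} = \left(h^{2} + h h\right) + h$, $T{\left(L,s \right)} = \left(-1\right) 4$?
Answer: $- \frac{122436}{25} \approx -4897.4$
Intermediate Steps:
$T{\left(L,s \right)} = -4$
$N{\left(M,v \right)} = \frac{M + v}{-2 + 2 v}$ ($N{\left(M,v \right)} = \frac{M + v}{v + \left(\left(-5 + v\right) + 3\right)} = \frac{M + v}{v + \left(-2 + v\right)} = \frac{M + v}{-2 + 2 v}$)
$K{\left(h \right)} = h + 2 h^{2}$ ($K{\left(h \right)} = \left(h^{2} + h^{2}\right) + h = 2 h^{2} + h = h + 2 h^{2}$)
$- 6802 K{\left(N{\left(0,T{\left(-3,0 \right)} \right)} \right)} = - 6802 \frac{0 - 4}{2 \left(-1 - 4\right)} \left(1 + 2 \frac{0 - 4}{2 \left(-1 - 4\right)}\right) = - 6802 \cdot \frac{1}{2} \frac{1}{-5} \left(-4\right) \left(1 + 2 \cdot \frac{1}{2} \frac{1}{-5} \left(-4\right)\right) = - 6802 \cdot \frac{1}{2} \left(- \frac{1}{5}\right) \left(-4\right) \left(1 + 2 \cdot \frac{1}{2} \left(- \frac{1}{5}\right) \left(-4\right)\right) = - 6802 \frac{2 \left(1 + 2 \cdot \frac{2}{5}\right)}{5} = - 6802 \frac{2 \left(1 + \frac{4}{5}\right)}{5} = - 6802 \cdot \frac{2}{5} \cdot \frac{9}{5} = \left(-6802\right) \frac{18}{25} = - \frac{122436}{25}$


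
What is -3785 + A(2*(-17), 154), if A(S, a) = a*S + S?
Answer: -9055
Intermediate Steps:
A(S, a) = S + S*a (A(S, a) = S*a + S = S + S*a)
-3785 + A(2*(-17), 154) = -3785 + (2*(-17))*(1 + 154) = -3785 - 34*155 = -3785 - 5270 = -9055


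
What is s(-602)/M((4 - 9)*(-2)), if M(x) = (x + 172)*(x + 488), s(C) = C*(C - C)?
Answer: 0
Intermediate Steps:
s(C) = 0 (s(C) = C*0 = 0)
M(x) = (172 + x)*(488 + x)
s(-602)/M((4 - 9)*(-2)) = 0/(83936 + ((4 - 9)*(-2))² + 660*((4 - 9)*(-2))) = 0/(83936 + (-5*(-2))² + 660*(-5*(-2))) = 0/(83936 + 10² + 660*10) = 0/(83936 + 100 + 6600) = 0/90636 = 0*(1/90636) = 0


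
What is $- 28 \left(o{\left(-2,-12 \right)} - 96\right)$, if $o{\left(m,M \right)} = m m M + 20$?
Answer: $3472$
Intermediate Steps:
$o{\left(m,M \right)} = 20 + M m^{2}$ ($o{\left(m,M \right)} = m^{2} M + 20 = M m^{2} + 20 = 20 + M m^{2}$)
$- 28 \left(o{\left(-2,-12 \right)} - 96\right) = - 28 \left(\left(20 - 12 \left(-2\right)^{2}\right) - 96\right) = - 28 \left(\left(20 - 48\right) - 96\right) = - 28 \left(-28 - 96\right) = \left(-28\right) \left(-124\right) = 3472$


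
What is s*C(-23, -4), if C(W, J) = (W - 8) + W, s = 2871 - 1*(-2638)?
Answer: -297486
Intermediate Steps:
s = 5509 (s = 2871 + 2638 = 5509)
C(W, J) = -8 + 2*W (C(W, J) = (-8 + W) + W = -8 + 2*W)
s*C(-23, -4) = 5509*(-8 + 2*(-23)) = 5509*(-8 - 46) = 5509*(-54) = -297486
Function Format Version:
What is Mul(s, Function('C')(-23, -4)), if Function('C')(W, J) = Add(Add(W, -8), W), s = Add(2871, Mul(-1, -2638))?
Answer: -297486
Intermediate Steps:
s = 5509 (s = Add(2871, 2638) = 5509)
Function('C')(W, J) = Add(-8, Mul(2, W)) (Function('C')(W, J) = Add(Add(-8, W), W) = Add(-8, Mul(2, W)))
Mul(s, Function('C')(-23, -4)) = Mul(5509, Add(-8, Mul(2, -23))) = Mul(5509, Add(-8, -46)) = Mul(5509, -54) = -297486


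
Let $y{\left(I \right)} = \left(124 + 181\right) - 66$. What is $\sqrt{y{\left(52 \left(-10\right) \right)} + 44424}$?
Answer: $\sqrt{44663} \approx 211.34$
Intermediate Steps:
$y{\left(I \right)} = 239$ ($y{\left(I \right)} = 305 - 66 = 239$)
$\sqrt{y{\left(52 \left(-10\right) \right)} + 44424} = \sqrt{239 + 44424} = \sqrt{44663}$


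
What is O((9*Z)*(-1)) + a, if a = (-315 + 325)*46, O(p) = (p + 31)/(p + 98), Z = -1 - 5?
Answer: 70005/152 ≈ 460.56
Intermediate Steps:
Z = -6
O(p) = (31 + p)/(98 + p)
a = 460 (a = 10*46 = 460)
O((9*Z)*(-1)) + a = (31 + (9*(-6))*(-1))/(98 + (9*(-6))*(-1)) + 460 = (31 - 54*(-1))/(98 - 54*(-1)) + 460 = (31 + 54)/(98 + 54) + 460 = 85/152 + 460 = 70005/152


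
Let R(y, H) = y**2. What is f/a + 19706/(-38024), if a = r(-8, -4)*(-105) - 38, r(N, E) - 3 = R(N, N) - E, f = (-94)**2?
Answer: -241818561/142456916 ≈ -1.6975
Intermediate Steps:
f = 8836
r(N, E) = 3 + N**2 - E (r(N, E) = 3 + (N**2 - E) = 3 + N**2 - E)
a = -7493 (a = (3 + (-8)**2 - 1*(-4))*(-105) - 38 = (3 + 64 + 4)*(-105) - 38 = 71*(-105) - 38 = -7455 - 38 = -7493)
f/a + 19706/(-38024) = 8836/(-7493) + 19706/(-38024) = 8836*(-1/7493) + 19706*(-1/38024) = -8836/7493 - 9853/19012 = -241818561/142456916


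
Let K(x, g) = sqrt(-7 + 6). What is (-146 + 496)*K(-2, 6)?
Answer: 350*I ≈ 350.0*I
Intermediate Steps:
K(x, g) = I (K(x, g) = sqrt(-1) = I)
(-146 + 496)*K(-2, 6) = (-146 + 496)*I = 350*I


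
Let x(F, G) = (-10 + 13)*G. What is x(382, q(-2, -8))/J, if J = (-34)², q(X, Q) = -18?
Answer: -27/578 ≈ -0.046713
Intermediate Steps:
x(F, G) = 3*G
J = 1156
x(382, q(-2, -8))/J = (3*(-18))/1156 = -54*1/1156 = -27/578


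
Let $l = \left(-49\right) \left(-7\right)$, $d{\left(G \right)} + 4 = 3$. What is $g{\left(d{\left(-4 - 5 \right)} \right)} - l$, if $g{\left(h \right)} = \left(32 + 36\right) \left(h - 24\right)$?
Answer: $-2043$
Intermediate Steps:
$d{\left(G \right)} = -1$ ($d{\left(G \right)} = -4 + 3 = -1$)
$g{\left(h \right)} = -1632 + 68 h$ ($g{\left(h \right)} = 68 \left(-24 + h\right) = -1632 + 68 h$)
$l = 343$
$g{\left(d{\left(-4 - 5 \right)} \right)} - l = \left(-1632 + 68 \left(-1\right)\right) - 343 = \left(-1632 - 68\right) - 343 = -1700 - 343 = -2043$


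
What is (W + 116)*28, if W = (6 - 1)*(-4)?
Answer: 2688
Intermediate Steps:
W = -20 (W = 5*(-4) = -20)
(W + 116)*28 = (-20 + 116)*28 = 96*28 = 2688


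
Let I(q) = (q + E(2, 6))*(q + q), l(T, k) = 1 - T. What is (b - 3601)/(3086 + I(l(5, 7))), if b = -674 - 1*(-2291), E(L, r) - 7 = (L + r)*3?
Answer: -992/1435 ≈ -0.69129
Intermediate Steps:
E(L, r) = 7 + 3*L + 3*r (E(L, r) = 7 + (L + r)*3 = 7 + (3*L + 3*r) = 7 + 3*L + 3*r)
I(q) = 2*q*(31 + q) (I(q) = (q + (7 + 3*2 + 3*6))*(q + q) = (q + (7 + 6 + 18))*(2*q) = (q + 31)*(2*q) = (31 + q)*(2*q) = 2*q*(31 + q))
b = 1617 (b = -674 + 2291 = 1617)
(b - 3601)/(3086 + I(l(5, 7))) = (1617 - 3601)/(3086 + 2*(1 - 1*5)*(31 + (1 - 1*5))) = -1984/(3086 + 2*(1 - 5)*(31 + (1 - 5))) = -1984/(3086 + 2*(-4)*(31 - 4)) = -1984/(3086 + 2*(-4)*27) = -1984/(3086 - 216) = -1984/2870 = -1984*1/2870 = -992/1435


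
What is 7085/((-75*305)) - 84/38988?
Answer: -1545286/4954725 ≈ -0.31188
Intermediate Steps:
7085/((-75*305)) - 84/38988 = 7085/(-22875) - 84*1/38988 = 7085*(-1/22875) - 7/3249 = -1417/4575 - 7/3249 = -1545286/4954725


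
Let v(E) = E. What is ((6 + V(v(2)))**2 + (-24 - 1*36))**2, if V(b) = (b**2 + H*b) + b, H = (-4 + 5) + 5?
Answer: 266256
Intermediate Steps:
H = 6 (H = 1 + 5 = 6)
V(b) = b**2 + 7*b (V(b) = (b**2 + 6*b) + b = b**2 + 7*b)
((6 + V(v(2)))**2 + (-24 - 1*36))**2 = ((6 + 2*(7 + 2))**2 + (-24 - 1*36))**2 = ((6 + 2*9)**2 + (-24 - 36))**2 = ((6 + 18)**2 - 60)**2 = (24**2 - 60)**2 = (576 - 60)**2 = 516**2 = 266256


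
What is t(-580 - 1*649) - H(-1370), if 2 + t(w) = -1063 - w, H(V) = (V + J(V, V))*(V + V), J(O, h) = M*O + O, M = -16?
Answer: 52553364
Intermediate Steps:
J(O, h) = -15*O (J(O, h) = -16*O + O = -15*O)
H(V) = -28*V**2 (H(V) = (V - 15*V)*(V + V) = (-14*V)*(2*V) = -28*V**2)
t(w) = -1065 - w (t(w) = -2 + (-1063 - w) = -1065 - w)
t(-580 - 1*649) - H(-1370) = (-1065 - (-580 - 1*649)) - (-28)*(-1370)**2 = (-1065 - (-580 - 649)) - (-28)*1876900 = (-1065 - 1*(-1229)) - 1*(-52553200) = (-1065 + 1229) + 52553200 = 164 + 52553200 = 52553364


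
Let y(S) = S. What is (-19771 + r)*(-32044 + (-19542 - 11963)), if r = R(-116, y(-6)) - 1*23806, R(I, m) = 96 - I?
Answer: 2755802385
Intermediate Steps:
r = -23594 (r = (96 - 1*(-116)) - 1*23806 = (96 + 116) - 23806 = 212 - 23806 = -23594)
(-19771 + r)*(-32044 + (-19542 - 11963)) = (-19771 - 23594)*(-32044 + (-19542 - 11963)) = -43365*(-32044 - 31505) = -43365*(-63549) = 2755802385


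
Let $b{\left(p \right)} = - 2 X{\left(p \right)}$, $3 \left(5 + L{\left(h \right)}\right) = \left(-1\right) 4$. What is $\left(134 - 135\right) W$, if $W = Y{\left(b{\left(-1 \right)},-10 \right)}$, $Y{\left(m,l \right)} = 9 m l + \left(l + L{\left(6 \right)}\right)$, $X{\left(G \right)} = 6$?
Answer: $- \frac{3191}{3} \approx -1063.7$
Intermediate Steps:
$L{\left(h \right)} = - \frac{19}{3}$ ($L{\left(h \right)} = -5 + \frac{\left(-1\right) 4}{3} = -5 + \frac{1}{3} \left(-4\right) = -5 - \frac{4}{3} = - \frac{19}{3}$)
$b{\left(p \right)} = -12$ ($b{\left(p \right)} = \left(-2\right) 6 = -12$)
$Y{\left(m,l \right)} = - \frac{19}{3} + l + 9 l m$ ($Y{\left(m,l \right)} = 9 m l + \left(l - \frac{19}{3}\right) = 9 l m + \left(- \frac{19}{3} + l\right) = - \frac{19}{3} + l + 9 l m$)
$W = \frac{3191}{3}$ ($W = - \frac{19}{3} - 10 + 9 \left(-10\right) \left(-12\right) = - \frac{19}{3} - 10 + 1080 = \frac{3191}{3} \approx 1063.7$)
$\left(134 - 135\right) W = \left(134 - 135\right) \frac{3191}{3} = \left(-1\right) \frac{3191}{3} = - \frac{3191}{3}$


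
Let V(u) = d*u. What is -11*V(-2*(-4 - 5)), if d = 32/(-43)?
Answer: 6336/43 ≈ 147.35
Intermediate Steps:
d = -32/43 (d = 32*(-1/43) = -32/43 ≈ -0.74419)
V(u) = -32*u/43
-11*V(-2*(-4 - 5)) = -(-352)*(-2*(-4 - 5))/43 = -(-352)*(-2*(-9))/43 = -(-352)*18/43 = -11*(-576/43) = 6336/43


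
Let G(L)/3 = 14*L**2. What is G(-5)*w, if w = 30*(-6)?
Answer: -189000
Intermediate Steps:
w = -180
G(L) = 42*L**2 (G(L) = 3*(14*L**2) = 42*L**2)
G(-5)*w = (42*(-5)**2)*(-180) = (42*25)*(-180) = 1050*(-180) = -189000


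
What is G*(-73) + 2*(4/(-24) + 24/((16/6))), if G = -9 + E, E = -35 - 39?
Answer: 18230/3 ≈ 6076.7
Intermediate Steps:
E = -74
G = -83 (G = -9 - 74 = -83)
G*(-73) + 2*(4/(-24) + 24/((16/6))) = -83*(-73) + 2*(4/(-24) + 24/((16/6))) = 6059 + 2*(4*(-1/24) + 24/((16*(⅙)))) = 6059 + 2*(-⅙ + 24/(8/3)) = 6059 + 2*(-⅙ + 24*(3/8)) = 6059 + 2*(-⅙ + 9) = 6059 + 2*(53/6) = 6059 + 53/3 = 18230/3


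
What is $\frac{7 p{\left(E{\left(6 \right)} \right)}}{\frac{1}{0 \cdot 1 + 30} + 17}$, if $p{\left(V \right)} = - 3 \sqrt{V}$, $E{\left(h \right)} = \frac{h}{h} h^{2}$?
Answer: $- \frac{540}{73} \approx -7.3973$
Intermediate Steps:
$E{\left(h \right)} = h^{2}$ ($E{\left(h \right)} = 1 h^{2} = h^{2}$)
$\frac{7 p{\left(E{\left(6 \right)} \right)}}{\frac{1}{0 \cdot 1 + 30} + 17} = \frac{7 \left(- 3 \sqrt{6^{2}}\right)}{\frac{1}{0 \cdot 1 + 30} + 17} = \frac{7 \left(- 3 \sqrt{36}\right)}{\frac{1}{0 + 30} + 17} = \frac{7 \left(\left(-3\right) 6\right)}{\frac{1}{30} + 17} = \frac{7 \left(-18\right)}{\frac{1}{30} + 17} = - \frac{126}{\frac{511}{30}} = \left(-126\right) \frac{30}{511} = - \frac{540}{73}$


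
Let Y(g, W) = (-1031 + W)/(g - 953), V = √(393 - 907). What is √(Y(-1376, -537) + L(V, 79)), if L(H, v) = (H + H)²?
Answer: 2*I*√2787146906/2329 ≈ 45.336*I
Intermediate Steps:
V = I*√514 (V = √(-514) = I*√514 ≈ 22.672*I)
Y(g, W) = (-1031 + W)/(-953 + g)
L(H, v) = 4*H² (L(H, v) = (2*H)² = 4*H²)
√(Y(-1376, -537) + L(V, 79)) = √((-1031 - 537)/(-953 - 1376) + 4*(I*√514)²) = √(-1568/(-2329) + 4*(-514)) = √(-1/2329*(-1568) - 2056) = √(1568/2329 - 2056) = √(-4786856/2329) = 2*I*√2787146906/2329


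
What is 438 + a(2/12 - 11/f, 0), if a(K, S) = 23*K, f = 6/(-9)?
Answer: 2464/3 ≈ 821.33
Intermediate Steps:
f = -⅔ (f = 6*(-⅑) = -⅔ ≈ -0.66667)
438 + a(2/12 - 11/f, 0) = 438 + 23*(2/12 - 11/(-⅔)) = 438 + 23*(2*(1/12) - 11*(-3/2)) = 438 + 23*(⅙ + 33/2) = 438 + 23*(50/3) = 438 + 1150/3 = 2464/3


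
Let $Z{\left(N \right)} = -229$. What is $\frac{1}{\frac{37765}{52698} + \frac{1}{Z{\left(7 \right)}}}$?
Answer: $\frac{12067842}{8595487} \approx 1.404$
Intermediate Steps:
$\frac{1}{\frac{37765}{52698} + \frac{1}{Z{\left(7 \right)}}} = \frac{1}{\frac{37765}{52698} + \frac{1}{-229}} = \frac{1}{37765 \cdot \frac{1}{52698} - \frac{1}{229}} = \frac{1}{\frac{37765}{52698} - \frac{1}{229}} = \frac{1}{\frac{8595487}{12067842}} = \frac{12067842}{8595487}$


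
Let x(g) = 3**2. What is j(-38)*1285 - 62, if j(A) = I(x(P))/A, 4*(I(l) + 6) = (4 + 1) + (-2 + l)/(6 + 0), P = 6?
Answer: 80951/912 ≈ 88.762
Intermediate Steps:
x(g) = 9
I(l) = -29/6 + l/24 (I(l) = -6 + ((4 + 1) + (-2 + l)/(6 + 0))/4 = -6 + (5 + (-2 + l)/6)/4 = -6 + (5 + (-2 + l)*(1/6))/4 = -6 + (5 + (-1/3 + l/6))/4 = -6 + (14/3 + l/6)/4 = -6 + (7/6 + l/24) = -29/6 + l/24)
j(A) = -107/(24*A) (j(A) = (-29/6 + (1/24)*9)/A = (-29/6 + 3/8)/A = -107/(24*A))
j(-38)*1285 - 62 = -107/24/(-38)*1285 - 62 = -107/24*(-1/38)*1285 - 62 = (107/912)*1285 - 62 = 137495/912 - 62 = 80951/912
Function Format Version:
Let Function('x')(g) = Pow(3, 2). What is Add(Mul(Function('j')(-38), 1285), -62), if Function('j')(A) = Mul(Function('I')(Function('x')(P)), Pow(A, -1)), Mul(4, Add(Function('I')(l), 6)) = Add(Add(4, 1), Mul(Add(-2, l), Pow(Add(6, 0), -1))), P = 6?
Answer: Rational(80951, 912) ≈ 88.762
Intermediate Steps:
Function('x')(g) = 9
Function('I')(l) = Add(Rational(-29, 6), Mul(Rational(1, 24), l)) (Function('I')(l) = Add(-6, Mul(Rational(1, 4), Add(Add(4, 1), Mul(Add(-2, l), Pow(Add(6, 0), -1))))) = Add(-6, Mul(Rational(1, 4), Add(5, Mul(Add(-2, l), Pow(6, -1))))) = Add(-6, Mul(Rational(1, 4), Add(5, Mul(Add(-2, l), Rational(1, 6))))) = Add(-6, Mul(Rational(1, 4), Add(5, Add(Rational(-1, 3), Mul(Rational(1, 6), l))))) = Add(-6, Mul(Rational(1, 4), Add(Rational(14, 3), Mul(Rational(1, 6), l)))) = Add(-6, Add(Rational(7, 6), Mul(Rational(1, 24), l))) = Add(Rational(-29, 6), Mul(Rational(1, 24), l)))
Function('j')(A) = Mul(Rational(-107, 24), Pow(A, -1)) (Function('j')(A) = Mul(Add(Rational(-29, 6), Mul(Rational(1, 24), 9)), Pow(A, -1)) = Mul(Add(Rational(-29, 6), Rational(3, 8)), Pow(A, -1)) = Mul(Rational(-107, 24), Pow(A, -1)))
Add(Mul(Function('j')(-38), 1285), -62) = Add(Mul(Mul(Rational(-107, 24), Pow(-38, -1)), 1285), -62) = Add(Mul(Mul(Rational(-107, 24), Rational(-1, 38)), 1285), -62) = Add(Mul(Rational(107, 912), 1285), -62) = Add(Rational(137495, 912), -62) = Rational(80951, 912)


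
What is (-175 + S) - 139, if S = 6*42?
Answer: -62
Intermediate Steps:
S = 252
(-175 + S) - 139 = (-175 + 252) - 139 = 77 - 139 = -62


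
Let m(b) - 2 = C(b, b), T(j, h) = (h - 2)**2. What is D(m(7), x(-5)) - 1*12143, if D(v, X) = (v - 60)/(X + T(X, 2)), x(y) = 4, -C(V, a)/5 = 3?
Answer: -48645/4 ≈ -12161.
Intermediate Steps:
C(V, a) = -15 (C(V, a) = -5*3 = -15)
T(j, h) = (-2 + h)**2
m(b) = -13 (m(b) = 2 - 15 = -13)
D(v, X) = (-60 + v)/X (D(v, X) = (v - 60)/(X + (-2 + 2)**2) = (-60 + v)/(X + 0**2) = (-60 + v)/(X + 0) = (-60 + v)/X)
D(m(7), x(-5)) - 1*12143 = (-60 - 13)/4 - 1*12143 = (1/4)*(-73) - 12143 = -73/4 - 12143 = -48645/4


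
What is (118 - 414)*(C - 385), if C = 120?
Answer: 78440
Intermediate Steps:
(118 - 414)*(C - 385) = (118 - 414)*(120 - 385) = -296*(-265) = 78440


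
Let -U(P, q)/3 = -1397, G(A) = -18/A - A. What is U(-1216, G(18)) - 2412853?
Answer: -2408662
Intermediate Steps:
G(A) = -A - 18/A
U(P, q) = 4191 (U(P, q) = -3*(-1397) = 4191)
U(-1216, G(18)) - 2412853 = 4191 - 2412853 = -2408662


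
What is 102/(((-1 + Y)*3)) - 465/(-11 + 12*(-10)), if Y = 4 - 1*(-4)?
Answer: 7709/917 ≈ 8.4068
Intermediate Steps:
Y = 8 (Y = 4 + 4 = 8)
102/(((-1 + Y)*3)) - 465/(-11 + 12*(-10)) = 102/(((-1 + 8)*3)) - 465/(-11 + 12*(-10)) = 102/((7*3)) - 465/(-11 - 120) = 102/21 - 465/(-131) = 102*(1/21) - 465*(-1/131) = 34/7 + 465/131 = 7709/917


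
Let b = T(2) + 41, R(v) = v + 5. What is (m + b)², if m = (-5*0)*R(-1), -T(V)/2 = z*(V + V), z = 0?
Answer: 1681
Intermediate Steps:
R(v) = 5 + v
T(V) = 0 (T(V) = -0*(V + V) = -0*2*V = -2*0 = 0)
b = 41 (b = 0 + 41 = 41)
m = 0 (m = (-5*0)*(5 - 1) = 0*4 = 0)
(m + b)² = (0 + 41)² = 41² = 1681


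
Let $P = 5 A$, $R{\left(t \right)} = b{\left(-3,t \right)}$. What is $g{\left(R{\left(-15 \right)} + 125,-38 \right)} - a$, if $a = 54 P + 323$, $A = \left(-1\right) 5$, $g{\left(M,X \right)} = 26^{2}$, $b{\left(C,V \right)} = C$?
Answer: $1703$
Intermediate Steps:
$R{\left(t \right)} = -3$
$g{\left(M,X \right)} = 676$
$A = -5$
$P = -25$ ($P = 5 \left(-5\right) = -25$)
$a = -1027$ ($a = 54 \left(-25\right) + 323 = -1350 + 323 = -1027$)
$g{\left(R{\left(-15 \right)} + 125,-38 \right)} - a = 676 - -1027 = 676 + 1027 = 1703$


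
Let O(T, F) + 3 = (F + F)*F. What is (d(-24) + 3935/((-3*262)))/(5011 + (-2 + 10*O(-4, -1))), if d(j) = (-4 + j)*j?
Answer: 524257/3929214 ≈ 0.13343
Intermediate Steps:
d(j) = j*(-4 + j)
O(T, F) = -3 + 2*F² (O(T, F) = -3 + (F + F)*F = -3 + (2*F)*F = -3 + 2*F²)
(d(-24) + 3935/((-3*262)))/(5011 + (-2 + 10*O(-4, -1))) = (-24*(-4 - 24) + 3935/((-3*262)))/(5011 + (-2 + 10*(-3 + 2*(-1)²))) = (-24*(-28) + 3935/(-786))/(5011 + (-2 + 10*(-3 + 2*1))) = (672 + 3935*(-1/786))/(5011 + (-2 + 10*(-3 + 2))) = (672 - 3935/786)/(5011 + (-2 + 10*(-1))) = 524257/(786*(5011 + (-2 - 10))) = 524257/(786*(5011 - 12)) = (524257/786)/4999 = (524257/786)*(1/4999) = 524257/3929214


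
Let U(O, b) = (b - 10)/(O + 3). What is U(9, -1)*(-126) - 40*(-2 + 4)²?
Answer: -89/2 ≈ -44.500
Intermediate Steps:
U(O, b) = (-10 + b)/(3 + O)
U(9, -1)*(-126) - 40*(-2 + 4)² = ((-10 - 1)/(3 + 9))*(-126) - 40*(-2 + 4)² = (-11/12)*(-126) - 40*2² = ((1/12)*(-11))*(-126) - 40*4 = -11/12*(-126) - 160 = 231/2 - 160 = -89/2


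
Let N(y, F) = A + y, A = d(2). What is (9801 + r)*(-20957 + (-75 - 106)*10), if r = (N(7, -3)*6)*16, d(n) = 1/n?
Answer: -239531607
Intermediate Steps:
A = ½ (A = 1/2 = ½ ≈ 0.50000)
N(y, F) = ½ + y
r = 720 (r = ((½ + 7)*6)*16 = ((15/2)*6)*16 = 45*16 = 720)
(9801 + r)*(-20957 + (-75 - 106)*10) = (9801 + 720)*(-20957 + (-75 - 106)*10) = 10521*(-20957 - 181*10) = 10521*(-20957 - 1810) = 10521*(-22767) = -239531607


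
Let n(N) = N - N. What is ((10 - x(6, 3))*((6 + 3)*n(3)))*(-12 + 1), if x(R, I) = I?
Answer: 0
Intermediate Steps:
n(N) = 0
((10 - x(6, 3))*((6 + 3)*n(3)))*(-12 + 1) = ((10 - 1*3)*((6 + 3)*0))*(-12 + 1) = ((10 - 3)*(9*0))*(-11) = (7*0)*(-11) = 0*(-11) = 0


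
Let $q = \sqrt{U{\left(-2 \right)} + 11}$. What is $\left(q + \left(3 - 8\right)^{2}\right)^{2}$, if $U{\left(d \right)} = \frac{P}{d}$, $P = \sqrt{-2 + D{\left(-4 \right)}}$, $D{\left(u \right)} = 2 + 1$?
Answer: $\frac{\left(50 + \sqrt{42}\right)^{2}}{4} \approx 797.52$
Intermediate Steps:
$D{\left(u \right)} = 3$
$P = 1$ ($P = \sqrt{-2 + 3} = \sqrt{1} = 1$)
$U{\left(d \right)} = \frac{1}{d}$ ($U{\left(d \right)} = 1 \frac{1}{d} = \frac{1}{d}$)
$q = \frac{\sqrt{42}}{2}$ ($q = \sqrt{\frac{1}{-2} + 11} = \sqrt{- \frac{1}{2} + 11} = \sqrt{\frac{21}{2}} = \frac{\sqrt{42}}{2} \approx 3.2404$)
$\left(q + \left(3 - 8\right)^{2}\right)^{2} = \left(\frac{\sqrt{42}}{2} + \left(3 - 8\right)^{2}\right)^{2} = \left(\frac{\sqrt{42}}{2} + \left(-5\right)^{2}\right)^{2} = \left(\frac{\sqrt{42}}{2} + 25\right)^{2} = \left(25 + \frac{\sqrt{42}}{2}\right)^{2}$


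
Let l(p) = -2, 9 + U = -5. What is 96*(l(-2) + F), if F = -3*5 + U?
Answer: -2976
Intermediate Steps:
U = -14 (U = -9 - 5 = -14)
F = -29 (F = -3*5 - 14 = -15 - 14 = -29)
96*(l(-2) + F) = 96*(-2 - 29) = 96*(-31) = -2976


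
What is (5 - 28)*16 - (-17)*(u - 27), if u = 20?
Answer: -487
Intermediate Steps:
(5 - 28)*16 - (-17)*(u - 27) = (5 - 28)*16 - (-17)*(20 - 27) = -23*16 - (-17)*(-7) = -368 - 1*119 = -368 - 119 = -487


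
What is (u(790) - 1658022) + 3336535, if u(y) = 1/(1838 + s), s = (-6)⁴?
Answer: 5260459743/3134 ≈ 1.6785e+6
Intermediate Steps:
s = 1296
u(y) = 1/3134 (u(y) = 1/(1838 + 1296) = 1/3134)
(u(790) - 1658022) + 3336535 = (1/3134 - 1658022) + 3336535 = -5196240947/3134 + 3336535 = 5260459743/3134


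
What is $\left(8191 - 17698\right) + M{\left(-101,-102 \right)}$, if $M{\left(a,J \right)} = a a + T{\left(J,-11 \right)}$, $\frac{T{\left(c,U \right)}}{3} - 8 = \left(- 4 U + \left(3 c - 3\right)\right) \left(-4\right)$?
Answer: $3898$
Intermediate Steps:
$T{\left(c,U \right)} = 60 - 36 c + 48 U$ ($T{\left(c,U \right)} = 24 + 3 \left(- 4 U + \left(3 c - 3\right)\right) \left(-4\right) = 24 + 3 \left(- 4 U + \left(-3 + 3 c\right)\right) \left(-4\right) = 24 + 3 \left(-3 - 4 U + 3 c\right) \left(-4\right) = 24 + 3 \left(12 - 12 c + 16 U\right) = 24 + \left(36 - 36 c + 48 U\right) = 60 - 36 c + 48 U$)
$M{\left(a,J \right)} = -468 + a^{2} - 36 J$ ($M{\left(a,J \right)} = a a + \left(60 - 36 J + 48 \left(-11\right)\right) = a^{2} - \left(468 + 36 J\right) = -468 + a^{2} - 36 J$)
$\left(8191 - 17698\right) + M{\left(-101,-102 \right)} = \left(8191 - 17698\right) - \left(-3204 - 10201\right) = -9507 + \left(-468 + 10201 + 3672\right) = -9507 + 13405 = 3898$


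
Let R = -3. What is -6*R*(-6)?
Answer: -108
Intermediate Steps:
-6*R*(-6) = -6*(-3)*(-6) = 18*(-6) = -108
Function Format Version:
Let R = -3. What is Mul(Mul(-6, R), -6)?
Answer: -108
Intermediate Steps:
Mul(Mul(-6, R), -6) = Mul(Mul(-6, -3), -6) = Mul(18, -6) = -108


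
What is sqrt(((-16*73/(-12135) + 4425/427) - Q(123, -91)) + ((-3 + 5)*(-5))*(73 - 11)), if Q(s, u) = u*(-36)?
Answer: I*sqrt(104324612346290805)/5181645 ≈ 62.334*I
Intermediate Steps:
Q(s, u) = -36*u
sqrt(((-16*73/(-12135) + 4425/427) - Q(123, -91)) + ((-3 + 5)*(-5))*(73 - 11)) = sqrt(((-16*73/(-12135) + 4425/427) - (-36)*(-91)) + ((-3 + 5)*(-5))*(73 - 11)) = sqrt(((-1168*(-1/12135) + 4425*(1/427)) - 1*3276) + (2*(-5))*62) = sqrt(((1168/12135 + 4425/427) - 3276) - 10*62) = sqrt((54196111/5181645 - 3276) - 620) = sqrt(-16920872909/5181645 - 620) = sqrt(-20133492809/5181645) = I*sqrt(104324612346290805)/5181645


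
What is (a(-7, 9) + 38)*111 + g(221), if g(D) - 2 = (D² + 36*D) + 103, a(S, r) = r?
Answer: 62119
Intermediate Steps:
g(D) = 105 + D² + 36*D (g(D) = 2 + ((D² + 36*D) + 103) = 2 + (103 + D² + 36*D) = 105 + D² + 36*D)
(a(-7, 9) + 38)*111 + g(221) = (9 + 38)*111 + (105 + 221² + 36*221) = 47*111 + (105 + 48841 + 7956) = 5217 + 56902 = 62119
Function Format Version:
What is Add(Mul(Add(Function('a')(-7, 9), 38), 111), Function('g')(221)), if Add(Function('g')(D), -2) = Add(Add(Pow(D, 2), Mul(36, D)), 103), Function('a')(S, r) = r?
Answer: 62119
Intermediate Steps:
Function('g')(D) = Add(105, Pow(D, 2), Mul(36, D)) (Function('g')(D) = Add(2, Add(Add(Pow(D, 2), Mul(36, D)), 103)) = Add(2, Add(103, Pow(D, 2), Mul(36, D))) = Add(105, Pow(D, 2), Mul(36, D)))
Add(Mul(Add(Function('a')(-7, 9), 38), 111), Function('g')(221)) = Add(Mul(Add(9, 38), 111), Add(105, Pow(221, 2), Mul(36, 221))) = Add(Mul(47, 111), Add(105, 48841, 7956)) = Add(5217, 56902) = 62119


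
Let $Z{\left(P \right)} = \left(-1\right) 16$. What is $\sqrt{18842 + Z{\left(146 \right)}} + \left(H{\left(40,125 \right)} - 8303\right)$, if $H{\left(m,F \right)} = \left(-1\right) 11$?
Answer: $-8314 + \sqrt{18826} \approx -8176.8$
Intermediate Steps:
$H{\left(m,F \right)} = -11$
$Z{\left(P \right)} = -16$
$\sqrt{18842 + Z{\left(146 \right)}} + \left(H{\left(40,125 \right)} - 8303\right) = \sqrt{18842 - 16} - 8314 = \sqrt{18826} - 8314 = -8314 + \sqrt{18826}$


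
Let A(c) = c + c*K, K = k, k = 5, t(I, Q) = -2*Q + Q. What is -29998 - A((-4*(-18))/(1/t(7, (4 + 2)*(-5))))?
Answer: -42958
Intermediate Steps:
t(I, Q) = -Q
K = 5
A(c) = 6*c (A(c) = c + c*5 = c + 5*c = 6*c)
-29998 - A((-4*(-18))/(1/t(7, (4 + 2)*(-5)))) = -29998 - 6*(-4*(-18))/(1/(-(4 + 2)*(-5))) = -29998 - 6*72/(1/(-6*(-5))) = -29998 - 6*72/(1/(-1*(-30))) = -29998 - 6*72/(1/30) = -29998 - 6*72*30 = -29998 - 6*2160 = -29998 - 1*12960 = -29998 - 12960 = -42958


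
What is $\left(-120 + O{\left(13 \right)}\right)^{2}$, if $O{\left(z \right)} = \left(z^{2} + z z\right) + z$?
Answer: $53361$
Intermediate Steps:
$O{\left(z \right)} = z + 2 z^{2}$ ($O{\left(z \right)} = \left(z^{2} + z^{2}\right) + z = 2 z^{2} + z = z + 2 z^{2}$)
$\left(-120 + O{\left(13 \right)}\right)^{2} = \left(-120 + 13 \left(1 + 2 \cdot 13\right)\right)^{2} = \left(-120 + 13 \left(1 + 26\right)\right)^{2} = \left(-120 + 13 \cdot 27\right)^{2} = \left(-120 + 351\right)^{2} = 231^{2} = 53361$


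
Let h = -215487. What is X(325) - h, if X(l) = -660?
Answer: 214827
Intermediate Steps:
X(325) - h = -660 - 1*(-215487) = -660 + 215487 = 214827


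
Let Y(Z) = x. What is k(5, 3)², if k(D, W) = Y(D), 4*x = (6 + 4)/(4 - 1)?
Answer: 25/36 ≈ 0.69444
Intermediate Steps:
x = ⅚ (x = ((6 + 4)/(4 - 1))/4 = (10/3)/4 = (10*(⅓))/4 = (¼)*(10/3) = ⅚ ≈ 0.83333)
Y(Z) = ⅚
k(D, W) = ⅚
k(5, 3)² = (⅚)² = 25/36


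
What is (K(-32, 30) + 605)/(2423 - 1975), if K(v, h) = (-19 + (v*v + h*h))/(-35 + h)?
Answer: 1/2 ≈ 0.50000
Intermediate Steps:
K(v, h) = (-19 + h**2 + v**2)/(-35 + h) (K(v, h) = (-19 + (v**2 + h**2))/(-35 + h) = (-19 + (h**2 + v**2))/(-35 + h) = (-19 + h**2 + v**2)/(-35 + h))
(K(-32, 30) + 605)/(2423 - 1975) = ((-19 + 30**2 + (-32)**2)/(-35 + 30) + 605)/(2423 - 1975) = ((-19 + 900 + 1024)/(-5) + 605)/448 = (-1/5*1905 + 605)*(1/448) = (-381 + 605)*(1/448) = 224*(1/448) = 1/2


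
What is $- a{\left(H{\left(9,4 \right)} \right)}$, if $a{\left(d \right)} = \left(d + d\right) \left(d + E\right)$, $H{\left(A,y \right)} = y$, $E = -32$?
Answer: $224$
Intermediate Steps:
$a{\left(d \right)} = 2 d \left(-32 + d\right)$ ($a{\left(d \right)} = \left(d + d\right) \left(d - 32\right) = 2 d \left(-32 + d\right)$)
$- a{\left(H{\left(9,4 \right)} \right)} = - 2 \cdot 4 \left(-32 + 4\right) = - 2 \cdot 4 \left(-28\right) = \left(-1\right) \left(-224\right) = 224$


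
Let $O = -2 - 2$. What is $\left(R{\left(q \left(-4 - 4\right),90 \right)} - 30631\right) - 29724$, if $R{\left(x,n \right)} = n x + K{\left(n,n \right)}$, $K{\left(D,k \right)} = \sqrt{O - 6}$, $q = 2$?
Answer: $-61795 + i \sqrt{10} \approx -61795.0 + 3.1623 i$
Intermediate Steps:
$O = -4$ ($O = -2 - 2 = -4$)
$K{\left(D,k \right)} = i \sqrt{10}$ ($K{\left(D,k \right)} = \sqrt{-4 - 6} = \sqrt{-10} = i \sqrt{10}$)
$R{\left(x,n \right)} = i \sqrt{10} + n x$ ($R{\left(x,n \right)} = n x + i \sqrt{10} = i \sqrt{10} + n x$)
$\left(R{\left(q \left(-4 - 4\right),90 \right)} - 30631\right) - 29724 = \left(\left(i \sqrt{10} + 90 \cdot 2 \left(-4 - 4\right)\right) - 30631\right) - 29724 = \left(\left(i \sqrt{10} + 90 \cdot 2 \left(-8\right)\right) - 30631\right) - 29724 = \left(\left(i \sqrt{10} + 90 \left(-16\right)\right) - 30631\right) - 29724 = \left(\left(i \sqrt{10} - 1440\right) - 30631\right) - 29724 = \left(\left(-1440 + i \sqrt{10}\right) - 30631\right) - 29724 = \left(-32071 + i \sqrt{10}\right) - 29724 = -61795 + i \sqrt{10}$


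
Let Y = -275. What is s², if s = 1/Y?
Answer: 1/75625 ≈ 1.3223e-5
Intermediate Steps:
s = -1/275 (s = 1/(-275) = -1/275 ≈ -0.0036364)
s² = (-1/275)² = 1/75625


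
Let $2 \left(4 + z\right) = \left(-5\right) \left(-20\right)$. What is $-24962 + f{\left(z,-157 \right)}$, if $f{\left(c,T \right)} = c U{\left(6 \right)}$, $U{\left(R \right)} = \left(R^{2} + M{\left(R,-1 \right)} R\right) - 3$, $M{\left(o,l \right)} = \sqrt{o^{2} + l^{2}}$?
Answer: $-23444 + 276 \sqrt{37} \approx -21765.0$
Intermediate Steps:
$z = 46$ ($z = -4 + \frac{\left(-5\right) \left(-20\right)}{2} = -4 + \frac{1}{2} \cdot 100 = -4 + 50 = 46$)
$M{\left(o,l \right)} = \sqrt{l^{2} + o^{2}}$
$U{\left(R \right)} = -3 + R^{2} + R \sqrt{1 + R^{2}}$ ($U{\left(R \right)} = \left(R^{2} + \sqrt{\left(-1\right)^{2} + R^{2}} R\right) - 3 = \left(R^{2} + \sqrt{1 + R^{2}} R\right) - 3 = \left(R^{2} + R \sqrt{1 + R^{2}}\right) - 3 = -3 + R^{2} + R \sqrt{1 + R^{2}}$)
$f{\left(c,T \right)} = c \left(33 + 6 \sqrt{37}\right)$ ($f{\left(c,T \right)} = c \left(-3 + 6^{2} + 6 \sqrt{1 + 6^{2}}\right) = c \left(-3 + 36 + 6 \sqrt{1 + 36}\right) = c \left(-3 + 36 + 6 \sqrt{37}\right) = c \left(33 + 6 \sqrt{37}\right)$)
$-24962 + f{\left(z,-157 \right)} = -24962 + 3 \cdot 46 \left(11 + 2 \sqrt{37}\right) = -24962 + \left(1518 + 276 \sqrt{37}\right) = -23444 + 276 \sqrt{37}$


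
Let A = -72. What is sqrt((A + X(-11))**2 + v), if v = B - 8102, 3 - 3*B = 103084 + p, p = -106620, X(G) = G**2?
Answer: 2*I*sqrt(10173)/3 ≈ 67.241*I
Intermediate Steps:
B = 3539/3 (B = 1 - (103084 - 106620)/3 = 1 - 1/3*(-3536) = 1 + 3536/3 = 3539/3 ≈ 1179.7)
v = -20767/3 (v = 3539/3 - 8102 = -20767/3 ≈ -6922.3)
sqrt((A + X(-11))**2 + v) = sqrt((-72 + (-11)**2)**2 - 20767/3) = sqrt((-72 + 121)**2 - 20767/3) = sqrt(49**2 - 20767/3) = sqrt(2401 - 20767/3) = sqrt(-13564/3) = 2*I*sqrt(10173)/3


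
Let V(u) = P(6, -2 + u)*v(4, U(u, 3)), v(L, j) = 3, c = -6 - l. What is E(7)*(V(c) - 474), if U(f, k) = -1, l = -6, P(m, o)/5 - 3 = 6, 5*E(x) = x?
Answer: -2373/5 ≈ -474.60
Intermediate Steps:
E(x) = x/5
P(m, o) = 45 (P(m, o) = 15 + 5*6 = 15 + 30 = 45)
c = 0 (c = -6 - 1*(-6) = -6 + 6 = 0)
V(u) = 135 (V(u) = 45*3 = 135)
E(7)*(V(c) - 474) = ((⅕)*7)*(135 - 474) = (7/5)*(-339) = -2373/5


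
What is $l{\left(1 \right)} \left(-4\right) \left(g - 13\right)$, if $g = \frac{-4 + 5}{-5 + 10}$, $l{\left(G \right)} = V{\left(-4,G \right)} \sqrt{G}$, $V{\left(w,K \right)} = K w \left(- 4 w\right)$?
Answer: $- \frac{16384}{5} \approx -3276.8$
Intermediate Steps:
$V{\left(w,K \right)} = - 4 K w^{2}$
$l{\left(G \right)} = - 64 G^{\frac{3}{2}}$ ($l{\left(G \right)} = - 4 G \left(-4\right)^{2} \sqrt{G} = \left(-4\right) G 16 \sqrt{G} = - 64 G \sqrt{G} = - 64 G^{\frac{3}{2}}$)
$g = \frac{1}{5}$ ($g = 1 \cdot \frac{1}{5} = \frac{1}{5} \approx 0.2$)
$l{\left(1 \right)} \left(-4\right) \left(g - 13\right) = - 64 \cdot 1^{\frac{3}{2}} \left(-4\right) \left(\frac{1}{5} - 13\right) = \left(-64\right) 1 \left(-4\right) \left(- \frac{64}{5}\right) = \left(-64\right) \left(-4\right) \left(- \frac{64}{5}\right) = 256 \left(- \frac{64}{5}\right) = - \frac{16384}{5}$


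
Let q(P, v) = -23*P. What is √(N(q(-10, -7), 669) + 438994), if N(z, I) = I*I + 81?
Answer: 2*√221659 ≈ 941.61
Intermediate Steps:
N(z, I) = 81 + I² (N(z, I) = I² + 81 = 81 + I²)
√(N(q(-10, -7), 669) + 438994) = √((81 + 669²) + 438994) = √((81 + 447561) + 438994) = √(447642 + 438994) = √886636 = 2*√221659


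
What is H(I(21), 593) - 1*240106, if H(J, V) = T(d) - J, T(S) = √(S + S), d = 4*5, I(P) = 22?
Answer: -240128 + 2*√10 ≈ -2.4012e+5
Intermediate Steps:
d = 20
T(S) = √2*√S (T(S) = √(2*S) = √2*√S)
H(J, V) = -J + 2*√10 (H(J, V) = √2*√20 - J = √2*(2*√5) - J = 2*√10 - J = -J + 2*√10)
H(I(21), 593) - 1*240106 = (-1*22 + 2*√10) - 1*240106 = (-22 + 2*√10) - 240106 = -240128 + 2*√10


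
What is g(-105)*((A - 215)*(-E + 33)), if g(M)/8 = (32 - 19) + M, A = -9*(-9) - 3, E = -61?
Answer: 9478208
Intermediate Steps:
A = 78 (A = 81 - 3 = 78)
g(M) = 104 + 8*M (g(M) = 8*((32 - 19) + M) = 8*(13 + M) = 104 + 8*M)
g(-105)*((A - 215)*(-E + 33)) = (104 + 8*(-105))*((78 - 215)*(-1*(-61) + 33)) = (104 - 840)*(-137*(61 + 33)) = -(-100832)*94 = -736*(-12878) = 9478208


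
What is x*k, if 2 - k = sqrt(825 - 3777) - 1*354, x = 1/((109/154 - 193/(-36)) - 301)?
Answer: -986832/817549 + 16632*I*sqrt(82)/817549 ≈ -1.2071 + 0.18422*I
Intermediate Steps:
x = -2772/817549 (x = 1/((109*(1/154) - 193*(-1/36)) - 301) = 1/((109/154 + 193/36) - 301) = 1/(16823/2772 - 301) = 1/(-817549/2772) = -2772/817549 ≈ -0.0033906)
k = 356 - 6*I*sqrt(82) (k = 2 - (sqrt(825 - 3777) - 1*354) = 2 - (sqrt(-2952) - 354) = 2 - (6*I*sqrt(82) - 354) = 2 - (-354 + 6*I*sqrt(82)) = 2 + (354 - 6*I*sqrt(82)) = 356 - 6*I*sqrt(82) ≈ 356.0 - 54.332*I)
x*k = -2772*(356 - 6*I*sqrt(82))/817549 = -986832/817549 + 16632*I*sqrt(82)/817549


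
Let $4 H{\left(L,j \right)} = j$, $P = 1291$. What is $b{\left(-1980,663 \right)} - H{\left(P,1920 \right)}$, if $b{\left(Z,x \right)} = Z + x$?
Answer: $-1797$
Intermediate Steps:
$H{\left(L,j \right)} = \frac{j}{4}$
$b{\left(-1980,663 \right)} - H{\left(P,1920 \right)} = \left(-1980 + 663\right) - \frac{1}{4} \cdot 1920 = -1317 - 480 = -1797$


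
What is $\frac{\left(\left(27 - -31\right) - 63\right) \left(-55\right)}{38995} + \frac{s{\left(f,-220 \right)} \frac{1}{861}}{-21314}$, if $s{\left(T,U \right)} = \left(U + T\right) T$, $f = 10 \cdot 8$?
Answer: $\frac{7121255}{929364999} \approx 0.0076625$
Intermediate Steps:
$f = 80$
$s{\left(T,U \right)} = T \left(T + U\right)$ ($s{\left(T,U \right)} = \left(T + U\right) T = T \left(T + U\right)$)
$\frac{\left(\left(27 - -31\right) - 63\right) \left(-55\right)}{38995} + \frac{s{\left(f,-220 \right)} \frac{1}{861}}{-21314} = \frac{\left(\left(27 - -31\right) - 63\right) \left(-55\right)}{38995} + \frac{80 \left(80 - 220\right) \frac{1}{861}}{-21314} = \left(\left(27 + 31\right) - 63\right) \left(-55\right) \frac{1}{38995} + 80 \left(-140\right) \frac{1}{861} \left(- \frac{1}{21314}\right) = \left(58 - 63\right) \left(-55\right) \frac{1}{38995} + \left(-11200\right) \frac{1}{861} \left(- \frac{1}{21314}\right) = \left(-5\right) \left(-55\right) \frac{1}{38995} - - \frac{800}{1310811} = 275 \cdot \frac{1}{38995} + \frac{800}{1310811} = \frac{5}{709} + \frac{800}{1310811} = \frac{7121255}{929364999}$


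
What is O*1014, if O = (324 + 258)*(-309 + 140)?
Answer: -99735012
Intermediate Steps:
O = -98358 (O = 582*(-169) = -98358)
O*1014 = -98358*1014 = -99735012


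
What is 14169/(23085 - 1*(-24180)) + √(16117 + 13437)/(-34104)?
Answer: 4723/15755 - √29554/34104 ≈ 0.29474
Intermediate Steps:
14169/(23085 - 1*(-24180)) + √(16117 + 13437)/(-34104) = 14169/(23085 + 24180) + √29554*(-1/34104) = 14169/47265 - √29554/34104 = 14169*(1/47265) - √29554/34104 = 4723/15755 - √29554/34104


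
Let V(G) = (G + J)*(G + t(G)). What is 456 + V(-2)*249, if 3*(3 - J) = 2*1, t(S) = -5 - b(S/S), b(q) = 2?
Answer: -291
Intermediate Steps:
t(S) = -7 (t(S) = -5 - 1*2 = -5 - 2 = -7)
J = 7/3 (J = 3 - 2/3 = 3 - ⅓*2 = 3 - ⅔ = 7/3 ≈ 2.3333)
V(G) = (-7 + G)*(7/3 + G) (V(G) = (G + 7/3)*(G - 7) = (7/3 + G)*(-7 + G) = (-7 + G)*(7/3 + G))
456 + V(-2)*249 = 456 + (-49/3 + (-2)² - 14/3*(-2))*249 = 456 + (-49/3 + 4 + 28/3)*249 = 456 - 3*249 = 456 - 747 = -291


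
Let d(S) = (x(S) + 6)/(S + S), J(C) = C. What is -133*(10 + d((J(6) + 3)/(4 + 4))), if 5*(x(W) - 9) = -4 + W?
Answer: -196441/90 ≈ -2182.7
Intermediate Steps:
x(W) = 41/5 + W/5 (x(W) = 9 + (-4 + W)/5 = 9 + (-⅘ + W/5) = 41/5 + W/5)
d(S) = (71/5 + S/5)/(2*S) (d(S) = ((41/5 + S/5) + 6)/(S + S) = (71/5 + S/5)/((2*S)) = (71/5 + S/5)*(1/(2*S)) = (71/5 + S/5)/(2*S))
-133*(10 + d((J(6) + 3)/(4 + 4))) = -133*(10 + (71 + (6 + 3)/(4 + 4))/(10*(((6 + 3)/(4 + 4))))) = -133*(10 + (71 + 9/8)/(10*((9/8)))) = -133*(10 + (71 + 9*(⅛))/(10*((9*(⅛))))) = -133*(10 + (71 + 9/8)/(10*(9/8))) = -133*(10 + (⅒)*(8/9)*(577/8)) = -133*(10 + 577/90) = -133*1477/90 = -196441/90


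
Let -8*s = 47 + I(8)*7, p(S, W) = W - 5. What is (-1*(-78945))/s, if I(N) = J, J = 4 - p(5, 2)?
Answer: -26315/4 ≈ -6578.8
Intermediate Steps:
p(S, W) = -5 + W
J = 7 (J = 4 - (-5 + 2) = 4 - 1*(-3) = 4 + 3 = 7)
I(N) = 7
s = -12 (s = -(47 + 7*7)/8 = -(47 + 49)/8 = -⅛*96 = -12)
(-1*(-78945))/s = -1*(-78945)/(-12) = 78945*(-1/12) = -26315/4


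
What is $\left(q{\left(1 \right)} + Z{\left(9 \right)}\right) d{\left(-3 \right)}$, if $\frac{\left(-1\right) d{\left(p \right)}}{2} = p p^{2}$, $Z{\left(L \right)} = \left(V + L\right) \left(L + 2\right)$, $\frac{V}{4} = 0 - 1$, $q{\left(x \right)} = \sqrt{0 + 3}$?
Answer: $2970 + 54 \sqrt{3} \approx 3063.5$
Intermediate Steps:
$q{\left(x \right)} = \sqrt{3}$
$V = -4$ ($V = 4 \left(0 - 1\right) = 4 \left(-1\right) = -4$)
$Z{\left(L \right)} = \left(-4 + L\right) \left(2 + L\right)$ ($Z{\left(L \right)} = \left(-4 + L\right) \left(L + 2\right) = \left(-4 + L\right) \left(2 + L\right)$)
$d{\left(p \right)} = - 2 p^{3}$ ($d{\left(p \right)} = - 2 p p^{2} = - 2 p^{3}$)
$\left(q{\left(1 \right)} + Z{\left(9 \right)}\right) d{\left(-3 \right)} = \left(\sqrt{3} - \left(26 - 81\right)\right) \left(- 2 \left(-3\right)^{3}\right) = \left(\sqrt{3} - -55\right) \left(\left(-2\right) \left(-27\right)\right) = \left(\sqrt{3} + 55\right) 54 = \left(55 + \sqrt{3}\right) 54 = 2970 + 54 \sqrt{3}$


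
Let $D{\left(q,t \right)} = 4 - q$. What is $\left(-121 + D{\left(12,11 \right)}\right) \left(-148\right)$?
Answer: $19092$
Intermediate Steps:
$\left(-121 + D{\left(12,11 \right)}\right) \left(-148\right) = \left(-121 + \left(4 - 12\right)\right) \left(-148\right) = \left(-121 - 8\right) \left(-148\right) = \left(-129\right) \left(-148\right) = 19092$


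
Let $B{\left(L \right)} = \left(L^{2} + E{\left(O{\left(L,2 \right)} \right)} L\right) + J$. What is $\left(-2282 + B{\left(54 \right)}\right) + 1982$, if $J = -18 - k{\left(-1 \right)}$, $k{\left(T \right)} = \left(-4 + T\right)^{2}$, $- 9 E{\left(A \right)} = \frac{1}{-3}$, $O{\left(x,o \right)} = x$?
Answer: $2575$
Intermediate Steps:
$E{\left(A \right)} = \frac{1}{27}$ ($E{\left(A \right)} = - \frac{1}{9 \left(-3\right)} = \left(- \frac{1}{9}\right) \left(- \frac{1}{3}\right) = \frac{1}{27}$)
$J = -43$ ($J = -18 - \left(-4 - 1\right)^{2} = -18 - \left(-5\right)^{2} = -18 - 25 = -43$)
$B{\left(L \right)} = -43 + L^{2} + \frac{L}{27}$ ($B{\left(L \right)} = \left(L^{2} + \frac{L}{27}\right) - 43 = -43 + L^{2} + \frac{L}{27}$)
$\left(-2282 + B{\left(54 \right)}\right) + 1982 = \left(-2282 + \left(-43 + 54^{2} + \frac{1}{27} \cdot 54\right)\right) + 1982 = \left(-2282 + \left(-43 + 2916 + 2\right)\right) + 1982 = \left(-2282 + 2875\right) + 1982 = 593 + 1982 = 2575$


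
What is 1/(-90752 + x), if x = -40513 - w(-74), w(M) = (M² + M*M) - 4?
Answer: -1/142213 ≈ -7.0317e-6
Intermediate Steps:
w(M) = -4 + 2*M² (w(M) = (M² + M²) - 4 = 2*M² - 4 = -4 + 2*M²)
x = -51461 (x = -40513 - (-4 + 2*(-74)²) = -40513 - (-4 + 2*5476) = -40513 - (-4 + 10952) = -40513 - 1*10948 = -40513 - 10948 = -51461)
1/(-90752 + x) = 1/(-90752 - 51461) = 1/(-142213) = -1/142213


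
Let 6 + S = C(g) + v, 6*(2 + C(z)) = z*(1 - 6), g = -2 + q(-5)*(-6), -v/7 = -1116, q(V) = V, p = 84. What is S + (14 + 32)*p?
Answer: 34934/3 ≈ 11645.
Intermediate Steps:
v = 7812 (v = -7*(-1116) = 7812)
g = 28 (g = -2 - 5*(-6) = -2 + 30 = 28)
C(z) = -2 - 5*z/6 (C(z) = -2 + (z*(1 - 6))/6 = -2 + (z*(-5))/6 = -2 + (-5*z)/6 = -2 - 5*z/6)
S = 23342/3 (S = -6 + ((-2 - ⅚*28) + 7812) = -6 + ((-2 - 70/3) + 7812) = -6 + (-76/3 + 7812) = -6 + 23360/3 = 23342/3 ≈ 7780.7)
S + (14 + 32)*p = 23342/3 + (14 + 32)*84 = 23342/3 + 46*84 = 23342/3 + 3864 = 34934/3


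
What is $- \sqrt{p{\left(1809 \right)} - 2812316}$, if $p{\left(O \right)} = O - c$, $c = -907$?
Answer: $- 80 i \sqrt{439} \approx - 1676.2 i$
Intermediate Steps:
$p{\left(O \right)} = 907 + O$ ($p{\left(O \right)} = O - -907 = O + 907 = 907 + O$)
$- \sqrt{p{\left(1809 \right)} - 2812316} = - \sqrt{\left(907 + 1809\right) - 2812316} = - \sqrt{2716 - 2812316} = - \sqrt{-2809600} = - 80 i \sqrt{439}$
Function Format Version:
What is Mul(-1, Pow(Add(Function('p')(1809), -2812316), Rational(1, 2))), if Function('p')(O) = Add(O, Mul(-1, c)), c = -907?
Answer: Mul(-80, I, Pow(439, Rational(1, 2))) ≈ Mul(-1676.2, I)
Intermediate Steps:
Function('p')(O) = Add(907, O) (Function('p')(O) = Add(O, Mul(-1, -907)) = Add(O, 907) = Add(907, O))
Mul(-1, Pow(Add(Function('p')(1809), -2812316), Rational(1, 2))) = Mul(-1, Pow(Add(Add(907, 1809), -2812316), Rational(1, 2))) = Mul(-1, Pow(Add(2716, -2812316), Rational(1, 2))) = Mul(-1, Pow(-2809600, Rational(1, 2))) = Mul(-1, Mul(80, I, Pow(439, Rational(1, 2)))) = Mul(-80, I, Pow(439, Rational(1, 2)))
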